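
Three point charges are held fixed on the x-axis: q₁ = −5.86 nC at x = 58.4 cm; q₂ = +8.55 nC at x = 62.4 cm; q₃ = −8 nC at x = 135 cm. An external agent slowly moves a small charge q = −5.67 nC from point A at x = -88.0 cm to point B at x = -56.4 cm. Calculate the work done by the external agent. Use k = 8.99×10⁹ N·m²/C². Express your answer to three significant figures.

9.27×10⁻⁹ J

For quasistatic motion the external work equals the change in potential energy: W_ext = qΔV = q(V_B − V_A).
At A: distances to the source charges are 1.46 m, 1.50 m, 2.23 m; V_A = Σ kqᵢ/rᵢ = -17.1 V.
At B: distances to the source charges are 1.15 m, 1.19 m, 1.91 m; V_B = Σ kqᵢ/rᵢ = -18.8 V.
ΔV = V_B − V_A = -1.64 V.
W_ext = qΔV = (-5.67×10⁻⁹ C)(-1.64 V) = 9.27×10⁻⁹ J.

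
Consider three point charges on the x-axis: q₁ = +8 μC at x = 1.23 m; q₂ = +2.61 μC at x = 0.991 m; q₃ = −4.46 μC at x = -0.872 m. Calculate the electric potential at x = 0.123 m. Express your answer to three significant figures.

Electric potential is a scalar, so the contributions from each charge add algebraically: V = Σ kqᵢ/rᵢ.
Distances from the field point to each charge: r₁ = 1.11 m, r₂ = 0.868 m, r₃ = 0.995 m.
V = k[(8.00×10⁻⁶)/(1.11) + (2.61×10⁻⁶)/(0.868) + (-4.46×10⁻⁶)/(0.995)] = 5.17×10⁴ V.

5.17×10⁴ V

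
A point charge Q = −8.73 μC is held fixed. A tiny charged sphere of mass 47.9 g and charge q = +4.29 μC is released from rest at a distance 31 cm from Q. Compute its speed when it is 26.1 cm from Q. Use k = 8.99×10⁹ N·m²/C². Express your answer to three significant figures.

Only the electrostatic force acts, so mechanical energy is conserved: ½mv² = U₁ − U₂ = kQq(1/r₁ − 1/r₂).
U₁ − U₂ = (8.99×10⁹ N·m²/C²)(-8.73×10⁻⁶ C)(4.29×10⁻⁶ C)(1/0.310 − 1/0.261) = 0.204 J.
v = √(2·0.204/0.0479) = 2.92 m/s.

2.92 m/s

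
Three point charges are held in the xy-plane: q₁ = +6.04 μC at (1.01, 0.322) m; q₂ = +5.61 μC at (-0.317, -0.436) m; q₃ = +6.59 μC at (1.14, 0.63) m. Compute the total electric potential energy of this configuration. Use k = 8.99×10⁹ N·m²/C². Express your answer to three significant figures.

1.45 J

The work to assemble the configuration equals its total potential energy, U = Σ kqᵢqⱼ/rᵢⱼ over all pairs.
Pair separations: r₁₂ = 1.53 m, r₁₃ = 0.334 m, r₂₃ = 1.81 m.
U = (0.199) + (1.07) + (0.184) = 1.45 J.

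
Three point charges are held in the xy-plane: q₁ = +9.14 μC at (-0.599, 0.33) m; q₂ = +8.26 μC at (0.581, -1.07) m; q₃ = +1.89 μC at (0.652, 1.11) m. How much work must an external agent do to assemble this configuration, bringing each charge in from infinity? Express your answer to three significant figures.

0.540 J

The assembly work is the sum of pairwise potential energies, U = Σ_{i<j} kqᵢqⱼ/rᵢⱼ.
Pair separations: r₁₂ = 1.83 m, r₁₃ = 1.47 m, r₂₃ = 2.18 m.
U = (0.371) + (0.105) + (0.0643) = 0.540 J.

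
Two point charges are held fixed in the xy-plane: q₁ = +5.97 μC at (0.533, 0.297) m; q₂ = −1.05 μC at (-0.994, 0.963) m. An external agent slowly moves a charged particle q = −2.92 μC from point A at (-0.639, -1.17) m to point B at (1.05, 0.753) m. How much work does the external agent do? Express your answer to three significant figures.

For quasistatic motion the external work equals the change in potential energy: W_ext = qΔV = q(V_B − V_A).
At A: distances to the source charges are 1.88 m, 2.16 m; V_A = Σ kqᵢ/rᵢ = 2.42×10⁴ V.
At B: distances to the source charges are 0.689 m, 2.05 m; V_B = Σ kqᵢ/rᵢ = 7.33×10⁴ V.
ΔV = V_B − V_A = 4.90×10⁴ V.
W_ext = qΔV = (-2.92×10⁻⁶ C)(4.90×10⁴ V) = -0.143 J.

-0.143 J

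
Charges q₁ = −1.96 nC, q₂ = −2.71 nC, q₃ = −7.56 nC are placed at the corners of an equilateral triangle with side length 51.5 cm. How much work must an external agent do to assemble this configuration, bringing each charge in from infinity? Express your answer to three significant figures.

The work to assemble the configuration equals its total potential energy, U = Σ kqᵢqⱼ/rᵢⱼ over all pairs.
All three pair separations equal the side length, 0.515 m.
U = (9.27×10⁻⁸) + (2.59×10⁻⁷) + (3.58×10⁻⁷) = 7.09×10⁻⁷ J.

7.09×10⁻⁷ J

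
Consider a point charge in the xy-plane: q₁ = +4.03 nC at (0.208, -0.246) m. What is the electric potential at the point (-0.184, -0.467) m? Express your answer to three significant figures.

80.5 V

The total potential is the scalar sum of each charge's contribution, V = Σ kqᵢ/rᵢ.
Distances from the field point to each charge: r₁ = 0.450 m.
V = k[(4.03×10⁻⁹)/(0.450)] = 80.5 V.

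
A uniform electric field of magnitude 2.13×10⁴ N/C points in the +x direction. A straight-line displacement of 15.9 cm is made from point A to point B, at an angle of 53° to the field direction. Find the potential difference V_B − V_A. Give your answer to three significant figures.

Only the component of displacement along E changes the potential: ΔV = −E·d·cosθ.
ΔV = −(2.13×10⁴ V/m)(0.159 m)cos53° = -2040 V.

-2040 V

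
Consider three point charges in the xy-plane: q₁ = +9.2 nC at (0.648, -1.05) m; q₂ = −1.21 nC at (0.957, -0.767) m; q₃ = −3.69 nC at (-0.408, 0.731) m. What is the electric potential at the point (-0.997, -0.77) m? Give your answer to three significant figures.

23.4 V

The total potential is the scalar sum of each charge's contribution, V = Σ kqᵢ/rᵢ.
Distances from the field point to each charge: r₁ = 1.67 m, r₂ = 1.95 m, r₃ = 1.61 m.
V = k[(9.20×10⁻⁹)/(1.67) + (-1.21×10⁻⁹)/(1.95) + (-3.69×10⁻⁹)/(1.61)] = 23.4 V.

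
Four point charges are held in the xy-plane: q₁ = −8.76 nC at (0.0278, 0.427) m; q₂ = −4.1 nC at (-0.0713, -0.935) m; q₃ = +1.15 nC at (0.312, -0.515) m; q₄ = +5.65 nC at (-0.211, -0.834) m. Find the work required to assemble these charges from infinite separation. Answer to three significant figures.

-1.39×10⁻⁶ J

The work to assemble the configuration equals its total potential energy, U = Σ kqᵢqⱼ/rᵢⱼ over all pairs.
Pair separations: r₁₂ = 1.37 m, r₁₃ = 0.984 m, r₁₄ = 1.28 m, r₂₃ = 0.569 m, r₂₄ = 0.172 m, r₃₄ = 0.613 m.
Summing all 6 pair terms gives U = -1.39×10⁻⁶ J.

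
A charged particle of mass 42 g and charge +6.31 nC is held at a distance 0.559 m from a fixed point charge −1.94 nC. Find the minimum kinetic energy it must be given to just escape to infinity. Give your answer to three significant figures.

To just escape, total mechanical energy must reach zero at infinity: ½mv²_min + U = 0, so ½mv²_min = −U = |kQq|/r.
|U| = |kQq|/r = (8.99×10⁹ N·m²/C²)(1.94×10⁻⁹)(6.31×10⁻⁹)/(0.559) = 1.97×10⁻⁷ J.

1.97×10⁻⁷ J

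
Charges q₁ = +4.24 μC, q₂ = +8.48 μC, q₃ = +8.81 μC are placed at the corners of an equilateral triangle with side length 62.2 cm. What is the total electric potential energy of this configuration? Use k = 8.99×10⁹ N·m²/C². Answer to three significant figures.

2.14 J

The assembly work is the sum of pairwise potential energies, U = Σ_{i<j} kqᵢqⱼ/rᵢⱼ.
All three pair separations equal the side length, 0.622 m.
U = (0.520) + (0.540) + (1.08) = 2.14 J.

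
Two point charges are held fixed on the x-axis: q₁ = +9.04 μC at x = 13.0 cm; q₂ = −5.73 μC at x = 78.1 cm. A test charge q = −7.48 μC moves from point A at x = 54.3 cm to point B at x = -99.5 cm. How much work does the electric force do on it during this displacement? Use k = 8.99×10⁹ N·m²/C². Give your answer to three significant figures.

0.470 J

The work done by the electric force is W_field = −ΔU = −q(V_B − V_A) = q(V_A − V_B).
At A: distances to the source charges are 0.413 m, 0.238 m; V_A = Σ kqᵢ/rᵢ = -1.97×10⁴ V.
At B: distances to the source charges are 1.12 m, 1.78 m; V_B = Σ kqᵢ/rᵢ = 4.32×10⁴ V.
ΔV = V_B − V_A = 6.29×10⁴ V.
W_field = −qΔV = −(-7.48×10⁻⁶ C)(6.29×10⁴ V) = 0.470 J.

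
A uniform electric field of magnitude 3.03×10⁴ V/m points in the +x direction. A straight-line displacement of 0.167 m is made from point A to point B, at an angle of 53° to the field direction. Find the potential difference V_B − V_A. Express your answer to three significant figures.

Only the component of displacement along E changes the potential: ΔV = −E·d·cosθ.
ΔV = −(3.03×10⁴ V/m)(0.167 m)cos53° = -3050 V.

-3050 V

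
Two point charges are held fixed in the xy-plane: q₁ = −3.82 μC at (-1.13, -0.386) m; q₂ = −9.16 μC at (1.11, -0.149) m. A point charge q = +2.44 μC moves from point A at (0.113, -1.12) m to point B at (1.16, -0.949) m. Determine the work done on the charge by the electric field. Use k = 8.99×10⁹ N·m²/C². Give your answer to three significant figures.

The work done by the electric force is W_field = −ΔU = −q(V_B − V_A) = q(V_A − V_B).
At A: distances to the source charges are 1.44 m, 1.39 m; V_A = Σ kqᵢ/rᵢ = -8.30×10⁴ V.
At B: distances to the source charges are 2.36 m, 0.802 m; V_B = Σ kqᵢ/rᵢ = -1.17×10⁵ V.
ΔV = V_B − V_A = -3.43×10⁴ V.
W_field = −qΔV = −(2.44×10⁻⁶ C)(-3.43×10⁴ V) = 0.0838 J.

0.0838 J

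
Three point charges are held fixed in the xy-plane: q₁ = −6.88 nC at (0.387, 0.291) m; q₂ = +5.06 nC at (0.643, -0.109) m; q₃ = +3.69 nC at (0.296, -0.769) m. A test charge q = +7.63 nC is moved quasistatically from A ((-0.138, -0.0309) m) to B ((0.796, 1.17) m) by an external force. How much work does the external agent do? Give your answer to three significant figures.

-6.24×10⁻⁸ J

For quasistatic motion the external work equals the change in potential energy: W_ext = qΔV = q(V_B − V_A).
At A: distances to the source charges are 0.616 m, 0.785 m, 0.856 m; V_A = Σ kqᵢ/rᵢ = -3.74 V.
At B: distances to the source charges are 0.969 m, 1.29 m, 2.00 m; V_B = Σ kqᵢ/rᵢ = -11.9 V.
ΔV = V_B − V_A = -8.18 V.
W_ext = qΔV = (7.63×10⁻⁹ C)(-8.18 V) = -6.24×10⁻⁸ J.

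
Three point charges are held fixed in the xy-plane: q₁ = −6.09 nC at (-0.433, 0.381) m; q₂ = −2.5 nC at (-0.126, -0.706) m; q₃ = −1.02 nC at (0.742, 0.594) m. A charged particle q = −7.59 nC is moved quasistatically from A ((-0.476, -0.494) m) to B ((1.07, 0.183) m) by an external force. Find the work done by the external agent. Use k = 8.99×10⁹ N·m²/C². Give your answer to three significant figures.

For quasistatic motion the external work equals the change in potential energy: W_ext = qΔV = q(V_B − V_A).
At A: distances to the source charges are 0.876 m, 0.409 m, 1.63 m; V_A = Σ kqᵢ/rᵢ = -123 V.
At B: distances to the source charges are 1.52 m, 1.49 m, 0.526 m; V_B = Σ kqᵢ/rᵢ = -68.6 V.
ΔV = V_B − V_A = 54.4 V.
W_ext = qΔV = (-7.59×10⁻⁹ C)(54.4 V) = -4.13×10⁻⁷ J.

-4.13×10⁻⁷ J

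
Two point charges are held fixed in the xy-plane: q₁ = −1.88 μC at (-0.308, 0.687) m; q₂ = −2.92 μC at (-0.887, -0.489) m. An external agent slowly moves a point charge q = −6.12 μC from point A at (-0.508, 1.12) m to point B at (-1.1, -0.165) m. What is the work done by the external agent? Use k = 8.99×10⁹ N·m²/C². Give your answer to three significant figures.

0.189 J

For quasistatic motion the external work equals the change in potential energy: W_ext = qΔV = q(V_B − V_A).
At A: distances to the source charges are 0.477 m, 1.65 m; V_A = Σ kqᵢ/rᵢ = -5.13×10⁴ V.
At B: distances to the source charges are 1.16 m, 0.388 m; V_B = Σ kqᵢ/rᵢ = -8.22×10⁴ V.
ΔV = V_B − V_A = -3.09×10⁴ V.
W_ext = qΔV = (-6.12×10⁻⁶ C)(-3.09×10⁴ V) = 0.189 J.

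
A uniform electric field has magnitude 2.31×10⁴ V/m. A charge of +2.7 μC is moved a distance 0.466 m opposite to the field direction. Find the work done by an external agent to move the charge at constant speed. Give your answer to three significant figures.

The potential change for a displacement 0.466 m opposite to the field direction is ΔV = +Ed = 1.08×10⁴ V.
W_ext = qΔV = 0.0291 J.

0.0291 J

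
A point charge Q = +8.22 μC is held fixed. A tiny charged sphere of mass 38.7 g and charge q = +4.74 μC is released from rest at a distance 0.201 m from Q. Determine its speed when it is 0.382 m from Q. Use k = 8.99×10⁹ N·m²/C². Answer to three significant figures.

Only the electrostatic force acts, so mechanical energy is conserved: ½mv² = U₁ − U₂ = kQq(1/r₁ − 1/r₂).
U₁ − U₂ = (8.99×10⁹ N·m²/C²)(8.22×10⁻⁶ C)(4.74×10⁻⁶ C)(1/0.201 − 1/0.382) = 0.826 J.
v = √(2·0.826/0.0387) = 6.53 m/s.

6.53 m/s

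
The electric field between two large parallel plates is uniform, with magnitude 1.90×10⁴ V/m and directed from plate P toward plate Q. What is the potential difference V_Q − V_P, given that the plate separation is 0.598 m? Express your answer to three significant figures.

-1.14×10⁴ V

In a uniform field, potential decreases in the direction of E: ΔV = −E·d for a displacement d parallel to E.
Going from P to Q is a displacement of 0.598 m along the field, so V_Q − V_P = −Ed = -1.14×10⁴ V.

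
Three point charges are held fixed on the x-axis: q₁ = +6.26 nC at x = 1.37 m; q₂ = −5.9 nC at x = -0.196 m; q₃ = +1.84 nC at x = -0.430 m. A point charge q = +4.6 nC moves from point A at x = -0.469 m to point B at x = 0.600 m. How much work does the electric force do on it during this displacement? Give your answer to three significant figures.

1.09×10⁻⁶ J

The work done by the electric force is W_field = −ΔU = −q(V_B − V_A) = q(V_A − V_B).
At A: distances to the source charges are 1.84 m, 0.273 m, 0.0390 m; V_A = Σ kqᵢ/rᵢ = 260 V.
At B: distances to the source charges are 0.770 m, 0.796 m, 1.03 m; V_B = Σ kqᵢ/rᵢ = 22.5 V.
ΔV = V_B − V_A = -238 V.
W_field = −qΔV = −(4.60×10⁻⁹ C)(-238 V) = 1.09×10⁻⁶ J.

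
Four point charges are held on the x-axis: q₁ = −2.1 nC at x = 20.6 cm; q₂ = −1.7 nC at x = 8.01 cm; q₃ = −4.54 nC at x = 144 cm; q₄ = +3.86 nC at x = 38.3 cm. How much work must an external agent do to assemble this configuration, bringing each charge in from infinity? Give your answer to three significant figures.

The assembly work is the sum of pairwise potential energies, U = Σ_{i<j} kqᵢqⱼ/rᵢⱼ.
Pair separations: r₁₂ = 0.126 m, r₁₃ = 1.23 m, r₁₄ = 0.177 m, r₂₃ = 1.36 m, r₂₄ = 0.303 m, r₃₄ = 1.06 m.
Summing all 6 pair terms gives U = -3.80×10⁻⁷ J.

-3.80×10⁻⁷ J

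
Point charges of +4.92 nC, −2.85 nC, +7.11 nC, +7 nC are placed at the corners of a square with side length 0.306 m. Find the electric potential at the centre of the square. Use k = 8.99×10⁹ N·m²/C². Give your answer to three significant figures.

672 V

Electric potential is a scalar, so the contributions from each charge add algebraically: V = Σ kqᵢ/rᵢ.
The distance from each corner to the centre is a√2/2 = 0.216 m.
V = k[(4.92×10⁻⁹)/(0.216) + (-2.85×10⁻⁹)/(0.216) + (7.11×10⁻⁹)/(0.216) + (7.00×10⁻⁹)/(0.216)] = 672 V.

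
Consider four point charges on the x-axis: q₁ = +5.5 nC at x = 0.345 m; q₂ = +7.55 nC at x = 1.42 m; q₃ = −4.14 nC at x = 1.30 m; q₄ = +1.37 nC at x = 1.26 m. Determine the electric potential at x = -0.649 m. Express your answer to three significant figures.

Electric potential is a scalar, so the contributions from each charge add algebraically: V = Σ kqᵢ/rᵢ.
Distances from the field point to each charge: r₁ = 0.994 m, r₂ = 2.07 m, r₃ = 1.95 m, r₄ = 1.91 m.
V = k[(5.50×10⁻⁹)/(0.994) + (7.55×10⁻⁹)/(2.07) + (-4.14×10⁻⁹)/(1.95) + (1.37×10⁻⁹)/(1.91)] = 69.9 V.

69.9 V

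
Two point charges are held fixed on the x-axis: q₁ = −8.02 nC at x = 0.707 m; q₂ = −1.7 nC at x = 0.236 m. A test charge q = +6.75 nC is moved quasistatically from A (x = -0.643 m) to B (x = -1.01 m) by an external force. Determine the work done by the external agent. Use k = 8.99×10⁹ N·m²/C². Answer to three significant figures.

For quasistatic motion the external work equals the change in potential energy: W_ext = qΔV = q(V_B − V_A).
At A: distances to the source charges are 1.35 m, 0.879 m; V_A = Σ kqᵢ/rᵢ = -70.8 V.
At B: distances to the source charges are 1.72 m, 1.25 m; V_B = Σ kqᵢ/rᵢ = -54.3 V.
ΔV = V_B − V_A = 16.5 V.
W_ext = qΔV = (6.75×10⁻⁹ C)(16.5 V) = 1.12×10⁻⁷ J.

1.12×10⁻⁷ J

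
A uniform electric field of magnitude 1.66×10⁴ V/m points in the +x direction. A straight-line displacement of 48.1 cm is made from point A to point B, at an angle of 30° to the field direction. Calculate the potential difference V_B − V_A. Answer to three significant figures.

Only the component of displacement along E changes the potential: ΔV = −E·d·cosθ.
ΔV = −(1.66×10⁴ V/m)(0.481 m)cos30° = -6910 V.

-6910 V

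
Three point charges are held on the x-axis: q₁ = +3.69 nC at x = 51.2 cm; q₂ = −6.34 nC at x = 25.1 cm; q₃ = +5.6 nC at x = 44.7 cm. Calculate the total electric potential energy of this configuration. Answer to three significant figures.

The assembly work is the sum of pairwise potential energies, U = Σ_{i<j} kqᵢqⱼ/rᵢⱼ.
Pair separations: r₁₂ = 0.261 m, r₁₃ = 0.0650 m, r₂₃ = 0.196 m.
U = (-8.06×10⁻⁷) + (2.86×10⁻⁶) + (-1.63×10⁻⁶) = 4.24×10⁻⁷ J.

4.24×10⁻⁷ J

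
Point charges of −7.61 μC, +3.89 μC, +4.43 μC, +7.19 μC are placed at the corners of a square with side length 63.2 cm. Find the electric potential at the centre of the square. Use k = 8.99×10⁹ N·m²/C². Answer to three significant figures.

The total potential is the scalar sum of each charge's contribution, V = Σ kqᵢ/rᵢ.
The distance from each corner to the centre is a√2/2 = 0.447 m.
V = k[(-7.61×10⁻⁶)/(0.447) + (3.89×10⁻⁶)/(0.447) + (4.43×10⁻⁶)/(0.447) + (7.19×10⁻⁶)/(0.447)] = 1.59×10⁵ V.

1.59×10⁵ V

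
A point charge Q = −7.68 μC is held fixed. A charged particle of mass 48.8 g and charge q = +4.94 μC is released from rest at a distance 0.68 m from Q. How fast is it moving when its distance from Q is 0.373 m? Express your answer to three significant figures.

Only the electrostatic force acts, so mechanical energy is conserved: ½mv² = U₁ − U₂ = kQq(1/r₁ − 1/r₂).
U₁ − U₂ = (8.99×10⁹ N·m²/C²)(-7.68×10⁻⁶ C)(4.94×10⁻⁶ C)(1/0.680 − 1/0.373) = 0.413 J.
v = √(2·0.413/0.0488) = 4.11 m/s.

4.11 m/s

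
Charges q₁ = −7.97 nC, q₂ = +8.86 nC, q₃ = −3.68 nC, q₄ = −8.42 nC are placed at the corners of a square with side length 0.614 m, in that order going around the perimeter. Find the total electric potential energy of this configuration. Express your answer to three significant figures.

The work to assemble the configuration equals its total potential energy, U = Σ kqᵢqⱼ/rᵢⱼ over all pairs.
The four side pairs have separation 0.614 m and the two diagonal pairs 0.868 m.
Summing all 6 pair terms gives U = -5.44×10⁻⁷ J.

-5.44×10⁻⁷ J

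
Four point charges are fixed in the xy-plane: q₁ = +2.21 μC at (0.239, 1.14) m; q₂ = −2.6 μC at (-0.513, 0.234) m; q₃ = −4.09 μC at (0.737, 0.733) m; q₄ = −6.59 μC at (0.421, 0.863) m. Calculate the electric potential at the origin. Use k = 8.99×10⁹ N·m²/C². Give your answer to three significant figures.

-1.21×10⁵ V

Electric potential is a scalar, so the contributions from each charge add algebraically: V = Σ kqᵢ/rᵢ.
Distances from the field point to each charge: r₁ = 1.16 m, r₂ = 0.564 m, r₃ = 1.04 m, r₄ = 0.960 m.
V = k[(2.21×10⁻⁶)/(1.16) + (-2.60×10⁻⁶)/(0.564) + (-4.09×10⁻⁶)/(1.04) + (-6.59×10⁻⁶)/(0.960)] = -1.21×10⁵ V.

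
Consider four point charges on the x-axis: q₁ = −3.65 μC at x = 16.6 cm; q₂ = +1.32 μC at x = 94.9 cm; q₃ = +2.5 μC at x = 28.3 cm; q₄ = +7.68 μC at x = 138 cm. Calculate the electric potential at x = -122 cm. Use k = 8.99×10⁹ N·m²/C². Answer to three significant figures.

Electric potential is a scalar, so the contributions from each charge add algebraically: V = Σ kqᵢ/rᵢ.
Distances from the field point to each charge: r₁ = 1.39 m, r₂ = 2.17 m, r₃ = 1.50 m, r₄ = 2.60 m.
V = k[(-3.65×10⁻⁶)/(1.39) + (1.32×10⁻⁶)/(2.17) + (2.50×10⁻⁶)/(1.50) + (7.68×10⁻⁶)/(2.60)] = 2.33×10⁴ V.

2.33×10⁴ V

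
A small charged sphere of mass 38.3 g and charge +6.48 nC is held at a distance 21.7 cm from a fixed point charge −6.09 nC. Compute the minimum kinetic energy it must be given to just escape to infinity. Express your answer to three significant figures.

To just escape, total mechanical energy must reach zero at infinity: ½mv²_min + U = 0, so ½mv²_min = −U = |kQq|/r.
|U| = |kQq|/r = (8.99×10⁹ N·m²/C²)(6.09×10⁻⁹)(6.48×10⁻⁹)/(0.217) = 1.63×10⁻⁶ J.

1.63×10⁻⁶ J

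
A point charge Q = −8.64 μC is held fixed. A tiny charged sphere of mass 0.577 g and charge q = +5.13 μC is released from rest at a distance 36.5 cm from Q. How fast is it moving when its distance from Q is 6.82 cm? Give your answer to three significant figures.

128 m/s

Only the electrostatic force acts, so mechanical energy is conserved: ½mv² = U₁ − U₂ = kQq(1/r₁ − 1/r₂).
U₁ − U₂ = (8.99×10⁹ N·m²/C²)(-8.64×10⁻⁶ C)(5.13×10⁻⁶ C)(1/0.365 − 1/0.0682) = 4.75 J.
v = √(2·4.75/5.77×10⁻⁴) = 128 m/s.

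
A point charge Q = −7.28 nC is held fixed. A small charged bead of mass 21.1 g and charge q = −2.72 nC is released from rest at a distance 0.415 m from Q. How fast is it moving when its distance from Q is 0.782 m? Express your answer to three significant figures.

4.37×10⁻³ m/s

Only the electrostatic force acts, so mechanical energy is conserved: ½mv² = U₁ − U₂ = kQq(1/r₁ − 1/r₂).
U₁ − U₂ = (8.99×10⁹ N·m²/C²)(-7.28×10⁻⁹ C)(-2.72×10⁻⁹ C)(1/0.415 − 1/0.782) = 2.01×10⁻⁷ J.
v = √(2·2.01×10⁻⁷/0.0211) = 4.37×10⁻³ m/s.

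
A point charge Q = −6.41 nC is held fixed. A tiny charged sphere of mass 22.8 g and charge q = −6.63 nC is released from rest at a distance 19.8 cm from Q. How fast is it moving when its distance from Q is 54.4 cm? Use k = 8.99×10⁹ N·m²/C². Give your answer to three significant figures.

Only the electrostatic force acts, so mechanical energy is conserved: ½mv² = U₁ − U₂ = kQq(1/r₁ − 1/r₂).
U₁ − U₂ = (8.99×10⁹ N·m²/C²)(-6.41×10⁻⁹ C)(-6.63×10⁻⁹ C)(1/0.198 − 1/0.544) = 1.23×10⁻⁶ J.
v = √(2·1.23×10⁻⁶/0.0228) = 0.0104 m/s.

0.0104 m/s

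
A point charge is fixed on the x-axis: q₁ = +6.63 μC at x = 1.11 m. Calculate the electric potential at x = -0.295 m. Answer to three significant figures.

4.24×10⁴ V

The total potential is the scalar sum of each charge's contribution, V = Σ kqᵢ/rᵢ.
V = k[(6.63×10⁻⁶)/(1.41)] = 4.24×10⁴ V.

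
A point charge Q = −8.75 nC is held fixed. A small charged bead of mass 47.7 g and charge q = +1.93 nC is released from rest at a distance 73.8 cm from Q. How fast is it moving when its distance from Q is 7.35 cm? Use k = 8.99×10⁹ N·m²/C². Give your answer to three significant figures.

8.83×10⁻³ m/s

Only the electrostatic force acts, so mechanical energy is conserved: ½mv² = U₁ − U₂ = kQq(1/r₁ − 1/r₂).
U₁ − U₂ = (8.99×10⁹ N·m²/C²)(-8.75×10⁻⁹ C)(1.93×10⁻⁹ C)(1/0.738 − 1/0.0735) = 1.86×10⁻⁶ J.
v = √(2·1.86×10⁻⁶/0.0477) = 8.83×10⁻³ m/s.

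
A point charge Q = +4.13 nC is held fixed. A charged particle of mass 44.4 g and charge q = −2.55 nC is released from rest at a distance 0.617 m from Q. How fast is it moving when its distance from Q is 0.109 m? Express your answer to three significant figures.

5.68×10⁻³ m/s

Only the electrostatic force acts, so mechanical energy is conserved: ½mv² = U₁ − U₂ = kQq(1/r₁ − 1/r₂).
U₁ − U₂ = (8.99×10⁹ N·m²/C²)(4.13×10⁻⁹ C)(-2.55×10⁻⁹ C)(1/0.617 − 1/0.109) = 7.15×10⁻⁷ J.
v = √(2·7.15×10⁻⁷/0.0444) = 5.68×10⁻³ m/s.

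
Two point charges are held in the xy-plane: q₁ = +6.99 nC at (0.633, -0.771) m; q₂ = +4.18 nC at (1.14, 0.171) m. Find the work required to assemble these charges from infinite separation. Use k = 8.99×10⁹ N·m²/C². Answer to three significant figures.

The work to assemble the configuration equals its total potential energy, U = Σ kqᵢqⱼ/rᵢⱼ over all pairs.
Pair separations: r₁₂ = 1.07 m.
U = (2.46×10⁻⁷) = 2.46×10⁻⁷ J.

2.46×10⁻⁷ J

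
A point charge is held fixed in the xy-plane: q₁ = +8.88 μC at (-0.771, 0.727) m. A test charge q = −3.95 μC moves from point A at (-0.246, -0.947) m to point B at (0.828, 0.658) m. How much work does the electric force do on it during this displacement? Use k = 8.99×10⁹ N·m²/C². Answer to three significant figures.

The work done by the electric force is W_field = −ΔU = −q(V_B − V_A) = q(V_A − V_B).
At A: distance to the source charge is 1.75 m; V_A = kq₁/r = 4.55×10⁴ V.
At B: distance to the source charge is 1.60 m; V_B = kq₁/r = 4.99×10⁴ V.
ΔV = V_B − V_A = 4380 V.
W_field = −qΔV = −(-3.95×10⁻⁶ C)(4380 V) = 0.0173 J.

0.0173 J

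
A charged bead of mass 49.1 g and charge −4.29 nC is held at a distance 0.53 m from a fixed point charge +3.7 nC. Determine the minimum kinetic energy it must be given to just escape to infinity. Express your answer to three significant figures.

2.69×10⁻⁷ J

To just escape, total mechanical energy must reach zero at infinity: ½mv²_min + U = 0, so ½mv²_min = −U = |kQq|/r.
|U| = |kQq|/r = (8.99×10⁹ N·m²/C²)(3.70×10⁻⁹)(4.29×10⁻⁹)/(0.530) = 2.69×10⁻⁷ J.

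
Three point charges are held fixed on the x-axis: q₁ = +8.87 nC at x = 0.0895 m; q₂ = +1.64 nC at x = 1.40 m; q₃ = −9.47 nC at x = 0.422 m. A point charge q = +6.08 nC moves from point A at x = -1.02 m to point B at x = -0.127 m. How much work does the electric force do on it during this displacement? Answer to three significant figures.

-1.24×10⁻⁶ J

The work done by the electric force is W_field = −ΔU = −q(V_B − V_A) = q(V_A − V_B).
At A: distances to the source charges are 1.11 m, 2.42 m, 1.44 m; V_A = Σ kqᵢ/rᵢ = 18.9 V.
At B: distances to the source charges are 0.216 m, 1.53 m, 0.549 m; V_B = Σ kqᵢ/rᵢ = 223 V.
ΔV = V_B − V_A = 204 V.
W_field = −qΔV = −(6.08×10⁻⁹ C)(204 V) = -1.24×10⁻⁶ J.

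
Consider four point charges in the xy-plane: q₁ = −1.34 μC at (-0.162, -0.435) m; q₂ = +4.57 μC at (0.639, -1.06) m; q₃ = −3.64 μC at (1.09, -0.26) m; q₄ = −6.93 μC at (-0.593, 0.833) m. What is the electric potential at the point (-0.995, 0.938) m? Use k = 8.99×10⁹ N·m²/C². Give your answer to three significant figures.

-1.55×10⁵ V

Electric potential is a scalar, so the contributions from each charge add algebraically: V = Σ kqᵢ/rᵢ.
Distances from the field point to each charge: r₁ = 1.61 m, r₂ = 2.58 m, r₃ = 2.40 m, r₄ = 0.415 m.
V = k[(-1.34×10⁻⁶)/(1.61) + (4.57×10⁻⁶)/(2.58) + (-3.64×10⁻⁶)/(2.40) + (-6.93×10⁻⁶)/(0.415)] = -1.55×10⁵ V.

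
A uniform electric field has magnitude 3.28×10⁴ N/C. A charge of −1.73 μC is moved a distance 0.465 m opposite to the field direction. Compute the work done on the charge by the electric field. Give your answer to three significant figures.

The potential change for a displacement 0.465 m opposite to the field direction is ΔV = +Ed = 1.53×10⁴ V.
W_field = −qΔV = 0.0264 J.

0.0264 J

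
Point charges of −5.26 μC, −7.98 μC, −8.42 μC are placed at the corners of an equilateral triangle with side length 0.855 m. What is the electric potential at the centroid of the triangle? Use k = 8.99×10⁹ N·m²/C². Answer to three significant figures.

The total potential is the scalar sum of each charge's contribution, V = Σ kqᵢ/rᵢ.
The distance from each vertex to the centroid is a/√3 = 0.494 m.
V = k[(-5.26×10⁻⁶)/(0.494) + (-7.98×10⁻⁶)/(0.494) + (-8.42×10⁻⁶)/(0.494)] = -3.94×10⁵ V.

-3.94×10⁵ V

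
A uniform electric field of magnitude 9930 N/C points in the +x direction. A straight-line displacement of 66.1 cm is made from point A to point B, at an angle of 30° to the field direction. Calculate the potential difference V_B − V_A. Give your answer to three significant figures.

Only the component of displacement along E changes the potential: ΔV = −E·d·cosθ.
ΔV = −(9930 V/m)(0.661 m)cos30° = -5680 V.

-5680 V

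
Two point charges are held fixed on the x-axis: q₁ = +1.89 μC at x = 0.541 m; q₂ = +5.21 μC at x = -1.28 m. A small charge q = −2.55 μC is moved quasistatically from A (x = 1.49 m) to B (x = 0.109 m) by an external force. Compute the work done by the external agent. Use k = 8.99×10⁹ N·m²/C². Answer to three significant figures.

For quasistatic motion the external work equals the change in potential energy: W_ext = qΔV = q(V_B − V_A).
At A: distances to the source charges are 0.949 m, 2.77 m; V_A = Σ kqᵢ/rᵢ = 3.48×10⁴ V.
At B: distances to the source charges are 0.432 m, 1.39 m; V_B = Σ kqᵢ/rᵢ = 7.31×10⁴ V.
ΔV = V_B − V_A = 3.82×10⁴ V.
W_ext = qΔV = (-2.55×10⁻⁶ C)(3.82×10⁴ V) = -0.0975 J.

-0.0975 J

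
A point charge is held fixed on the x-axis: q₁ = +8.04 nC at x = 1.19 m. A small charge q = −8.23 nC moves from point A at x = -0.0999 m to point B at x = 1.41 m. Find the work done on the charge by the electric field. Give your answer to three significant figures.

The work done by the electric force is W_field = −ΔU = −q(V_B − V_A) = q(V_A − V_B).
At A: distance to the source charge is 1.29 m; V_A = kq₁/r = 56.0 V.
At B: distance to the source charge is 0.220 m; V_B = kq₁/r = 329 V.
ΔV = V_B − V_A = 273 V.
W_field = −qΔV = −(-8.23×10⁻⁹ C)(273 V) = 2.24×10⁻⁶ J.

2.24×10⁻⁶ J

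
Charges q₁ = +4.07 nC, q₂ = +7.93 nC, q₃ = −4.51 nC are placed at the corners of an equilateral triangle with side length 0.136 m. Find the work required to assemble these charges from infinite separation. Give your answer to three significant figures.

The work to assemble the configuration equals its total potential energy, U = Σ kqᵢqⱼ/rᵢⱼ over all pairs.
All three pair separations equal the side length, 0.136 m.
U = (2.13×10⁻⁶) + (-1.21×10⁻⁶) + (-2.36×10⁻⁶) = -1.44×10⁻⁶ J.

-1.44×10⁻⁶ J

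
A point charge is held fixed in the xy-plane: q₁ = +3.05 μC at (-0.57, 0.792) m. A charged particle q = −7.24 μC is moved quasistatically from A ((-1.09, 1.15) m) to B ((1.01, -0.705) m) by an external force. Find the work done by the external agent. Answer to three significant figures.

0.223 J

For quasistatic motion the external work equals the change in potential energy: W_ext = qΔV = q(V_B − V_A).
At A: distance to the source charge is 0.631 m; V_A = kq₁/r = 4.34×10⁴ V.
At B: distance to the source charge is 2.18 m; V_B = kq₁/r = 1.26×10⁴ V.
ΔV = V_B − V_A = -3.08×10⁴ V.
W_ext = qΔV = (-7.24×10⁻⁶ C)(-3.08×10⁴ V) = 0.223 J.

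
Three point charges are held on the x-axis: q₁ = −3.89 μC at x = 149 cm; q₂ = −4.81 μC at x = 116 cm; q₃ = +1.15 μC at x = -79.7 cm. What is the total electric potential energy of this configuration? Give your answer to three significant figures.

The work to assemble the configuration equals its total potential energy, U = Σ kqᵢqⱼ/rᵢⱼ over all pairs.
Pair separations: r₁₂ = 0.330 m, r₁₃ = 2.29 m, r₂₃ = 1.96 m.
U = (0.510) + (-0.0176) + (-0.0254) = 0.467 J.

0.467 J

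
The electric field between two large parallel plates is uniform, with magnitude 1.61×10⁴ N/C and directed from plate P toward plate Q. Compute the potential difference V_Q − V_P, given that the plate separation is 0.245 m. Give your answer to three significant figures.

In a uniform field, potential decreases in the direction of E: ΔV = −E·d for a displacement d parallel to E.
Going from P to Q is a displacement of 0.245 m along the field, so V_Q − V_P = −Ed = -3940 V.

-3940 V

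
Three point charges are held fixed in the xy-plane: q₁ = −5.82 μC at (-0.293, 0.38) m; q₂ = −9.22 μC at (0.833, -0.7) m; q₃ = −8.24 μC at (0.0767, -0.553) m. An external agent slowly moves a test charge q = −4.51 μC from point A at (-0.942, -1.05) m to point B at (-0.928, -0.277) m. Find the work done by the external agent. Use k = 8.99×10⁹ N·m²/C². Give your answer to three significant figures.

For quasistatic motion the external work equals the change in potential energy: W_ext = qΔV = q(V_B − V_A).
At A: distances to the source charges are 1.57 m, 1.81 m, 1.13 m; V_A = Σ kqᵢ/rᵢ = -1.44×10⁵ V.
At B: distances to the source charges are 0.914 m, 1.81 m, 1.04 m; V_B = Σ kqᵢ/rᵢ = -1.74×10⁵ V.
ΔV = V_B − V_A = -2.96×10⁴ V.
W_ext = qΔV = (-4.51×10⁻⁶ C)(-2.96×10⁴ V) = 0.134 J.

0.134 J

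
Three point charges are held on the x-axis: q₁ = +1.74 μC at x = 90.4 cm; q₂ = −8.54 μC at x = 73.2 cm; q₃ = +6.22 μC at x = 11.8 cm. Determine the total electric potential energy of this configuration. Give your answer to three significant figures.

The assembly work is the sum of pairwise potential energies, U = Σ_{i<j} kqᵢqⱼ/rᵢⱼ.
Pair separations: r₁₂ = 0.172 m, r₁₃ = 0.786 m, r₂₃ = 0.614 m.
U = (-0.777) + (0.124) + (-0.778) = -1.43 J.

-1.43 J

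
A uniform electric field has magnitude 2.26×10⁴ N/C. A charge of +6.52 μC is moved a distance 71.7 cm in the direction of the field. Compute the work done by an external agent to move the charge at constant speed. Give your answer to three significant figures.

-0.106 J

The potential change for a displacement 71.7 cm in the direction of the field is ΔV = −Ed = -1.62×10⁴ V.
W_ext = qΔV = -0.106 J.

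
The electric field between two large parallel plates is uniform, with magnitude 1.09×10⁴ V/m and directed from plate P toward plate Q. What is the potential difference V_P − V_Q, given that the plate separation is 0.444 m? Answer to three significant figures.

In a uniform field, potential decreases in the direction of E: ΔV = −E·d for a displacement d parallel to E.
Going from Q to P is a displacement of 0.444 m opposite to the field, so V_P − V_Q = +Ed = 4840 V.

4840 V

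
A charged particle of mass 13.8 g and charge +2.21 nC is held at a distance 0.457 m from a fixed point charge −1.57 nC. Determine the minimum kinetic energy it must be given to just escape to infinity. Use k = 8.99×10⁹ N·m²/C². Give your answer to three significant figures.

To just escape, total mechanical energy must reach zero at infinity: ½mv²_min + U = 0, so ½mv²_min = −U = |kQq|/r.
|U| = |kQq|/r = (8.99×10⁹ N·m²/C²)(1.57×10⁻⁹)(2.21×10⁻⁹)/(0.457) = 6.83×10⁻⁸ J.

6.83×10⁻⁸ J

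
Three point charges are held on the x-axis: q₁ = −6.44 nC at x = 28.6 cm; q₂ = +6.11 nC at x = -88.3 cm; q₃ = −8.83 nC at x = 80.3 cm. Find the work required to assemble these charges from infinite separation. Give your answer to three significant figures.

The assembly work is the sum of pairwise potential energies, U = Σ_{i<j} kqᵢqⱼ/rᵢⱼ.
Pair separations: r₁₂ = 1.17 m, r₁₃ = 0.517 m, r₂₃ = 1.69 m.
U = (-3.03×10⁻⁷) + (9.89×10⁻⁷) + (-2.88×10⁻⁷) = 3.99×10⁻⁷ J.

3.99×10⁻⁷ J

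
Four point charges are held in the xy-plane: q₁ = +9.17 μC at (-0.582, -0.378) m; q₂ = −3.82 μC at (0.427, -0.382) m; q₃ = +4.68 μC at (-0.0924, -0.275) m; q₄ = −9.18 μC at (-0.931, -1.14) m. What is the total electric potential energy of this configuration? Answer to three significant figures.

The work to assemble the configuration equals its total potential energy, U = Σ kqᵢqⱼ/rᵢⱼ over all pairs.
Pair separations: r₁₂ = 1.01 m, r₁₃ = 0.500 m, r₁₄ = 0.838 m, r₂₃ = 0.530 m, r₂₄ = 1.56 m, r₃₄ = 1.20 m.
Summing all 6 pair terms gives U = -0.865 J.

-0.865 J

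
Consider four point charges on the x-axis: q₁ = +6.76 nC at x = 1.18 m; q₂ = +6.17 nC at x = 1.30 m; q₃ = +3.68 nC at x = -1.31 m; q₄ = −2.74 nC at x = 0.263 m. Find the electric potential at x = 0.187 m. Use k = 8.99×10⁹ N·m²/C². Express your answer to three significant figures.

-191 V

Electric potential is a scalar, so the contributions from each charge add algebraically: V = Σ kqᵢ/rᵢ.
Distances from the field point to each charge: r₁ = 0.993 m, r₂ = 1.11 m, r₃ = 1.50 m, r₄ = 0.0760 m.
V = k[(6.76×10⁻⁹)/(0.993) + (6.17×10⁻⁹)/(1.11) + (3.68×10⁻⁹)/(1.50) + (-2.74×10⁻⁹)/(0.0760)] = -191 V.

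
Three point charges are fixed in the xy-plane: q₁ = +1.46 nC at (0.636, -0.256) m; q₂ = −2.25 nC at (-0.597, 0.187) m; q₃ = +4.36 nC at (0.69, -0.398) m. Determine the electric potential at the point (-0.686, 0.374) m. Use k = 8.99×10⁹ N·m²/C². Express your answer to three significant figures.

-63.9 V

The total potential is the scalar sum of each charge's contribution, V = Σ kqᵢ/rᵢ.
Distances from the field point to each charge: r₁ = 1.46 m, r₂ = 0.207 m, r₃ = 1.58 m.
V = k[(1.46×10⁻⁹)/(1.46) + (-2.25×10⁻⁹)/(0.207) + (4.36×10⁻⁹)/(1.58)] = -63.9 V.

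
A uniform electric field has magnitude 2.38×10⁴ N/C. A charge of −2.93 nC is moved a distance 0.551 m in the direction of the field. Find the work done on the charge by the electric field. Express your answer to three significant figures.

-3.84×10⁻⁵ J

The potential change for a displacement 0.551 m in the direction of the field is ΔV = −Ed = -1.31×10⁴ V.
W_field = −qΔV = -3.84×10⁻⁵ J.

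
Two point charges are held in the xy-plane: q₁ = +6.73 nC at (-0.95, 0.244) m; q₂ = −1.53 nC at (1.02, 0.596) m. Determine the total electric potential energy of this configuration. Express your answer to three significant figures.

The work to assemble the configuration equals its total potential energy, U = Σ kqᵢqⱼ/rᵢⱼ over all pairs.
Pair separations: r₁₂ = 2.00 m.
U = (-4.63×10⁻⁸) = -4.63×10⁻⁸ J.

-4.63×10⁻⁸ J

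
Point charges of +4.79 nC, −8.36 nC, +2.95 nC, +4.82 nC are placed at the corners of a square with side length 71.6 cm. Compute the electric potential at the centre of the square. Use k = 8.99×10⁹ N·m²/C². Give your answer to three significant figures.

Electric potential is a scalar, so the contributions from each charge add algebraically: V = Σ kqᵢ/rᵢ.
The distance from each corner to the centre is a√2/2 = 0.506 m.
V = k[(4.79×10⁻⁹)/(0.506) + (-8.36×10⁻⁹)/(0.506) + (2.95×10⁻⁹)/(0.506) + (4.82×10⁻⁹)/(0.506)] = 74.6 V.

74.6 V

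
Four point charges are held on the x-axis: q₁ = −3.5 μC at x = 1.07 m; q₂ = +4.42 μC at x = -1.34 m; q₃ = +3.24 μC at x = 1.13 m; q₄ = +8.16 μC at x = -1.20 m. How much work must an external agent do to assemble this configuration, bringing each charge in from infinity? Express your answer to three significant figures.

The work to assemble the configuration equals its total potential energy, U = Σ kqᵢqⱼ/rᵢⱼ over all pairs.
Pair separations: r₁₂ = 2.41 m, r₁₃ = 0.0600 m, r₁₄ = 2.27 m, r₂₃ = 2.47 m, r₂₄ = 0.140 m, r₃₄ = 2.33 m.
Summing all 6 pair terms gives U = 0.600 J.

0.600 J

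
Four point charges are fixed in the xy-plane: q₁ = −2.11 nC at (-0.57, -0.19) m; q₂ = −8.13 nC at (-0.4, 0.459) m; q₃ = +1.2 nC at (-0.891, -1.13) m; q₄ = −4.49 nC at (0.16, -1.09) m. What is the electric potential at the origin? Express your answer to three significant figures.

Electric potential is a scalar, so the contributions from each charge add algebraically: V = Σ kqᵢ/rᵢ.
Distances from the field point to each charge: r₁ = 0.601 m, r₂ = 0.609 m, r₃ = 1.44 m, r₄ = 1.10 m.
V = k[(-2.11×10⁻⁹)/(0.601) + (-8.13×10⁻⁹)/(0.609) + (1.20×10⁻⁹)/(1.44) + (-4.49×10⁻⁹)/(1.10)] = -181 V.

-181 V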